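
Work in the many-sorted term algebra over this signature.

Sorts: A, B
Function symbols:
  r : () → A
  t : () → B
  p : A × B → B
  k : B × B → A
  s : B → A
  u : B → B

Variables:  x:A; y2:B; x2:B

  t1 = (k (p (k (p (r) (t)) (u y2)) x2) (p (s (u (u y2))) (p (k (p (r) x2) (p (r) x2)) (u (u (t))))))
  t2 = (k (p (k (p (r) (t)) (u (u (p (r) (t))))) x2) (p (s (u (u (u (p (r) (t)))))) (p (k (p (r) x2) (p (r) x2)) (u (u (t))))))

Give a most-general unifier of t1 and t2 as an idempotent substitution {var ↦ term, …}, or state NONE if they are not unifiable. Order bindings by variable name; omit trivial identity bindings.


{y2 ↦ (u (p (r) (t)))}


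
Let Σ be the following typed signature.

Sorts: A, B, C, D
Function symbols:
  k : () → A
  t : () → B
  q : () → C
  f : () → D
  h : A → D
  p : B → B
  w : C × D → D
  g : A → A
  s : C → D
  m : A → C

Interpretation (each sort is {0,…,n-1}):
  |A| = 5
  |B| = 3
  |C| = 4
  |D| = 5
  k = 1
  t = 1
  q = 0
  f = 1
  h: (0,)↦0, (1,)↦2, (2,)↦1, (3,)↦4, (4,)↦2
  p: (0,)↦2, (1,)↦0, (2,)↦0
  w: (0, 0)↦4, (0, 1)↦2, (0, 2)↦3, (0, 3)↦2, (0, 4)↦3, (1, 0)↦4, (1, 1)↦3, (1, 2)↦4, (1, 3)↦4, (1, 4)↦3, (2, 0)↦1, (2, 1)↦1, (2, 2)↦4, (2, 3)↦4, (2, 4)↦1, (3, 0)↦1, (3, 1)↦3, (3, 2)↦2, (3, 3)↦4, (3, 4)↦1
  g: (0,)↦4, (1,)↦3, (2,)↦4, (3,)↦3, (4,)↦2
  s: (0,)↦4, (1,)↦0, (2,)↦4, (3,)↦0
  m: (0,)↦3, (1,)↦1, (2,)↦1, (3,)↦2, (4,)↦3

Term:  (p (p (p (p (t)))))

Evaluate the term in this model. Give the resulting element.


  t = 1
  (p (t)) = p(1,) = 0
  (p (p (t))) = p(0,) = 2
  (p (p (p (t)))) = p(2,) = 0
  (p (p (p (p (t))))) = p(0,) = 2

value = 2


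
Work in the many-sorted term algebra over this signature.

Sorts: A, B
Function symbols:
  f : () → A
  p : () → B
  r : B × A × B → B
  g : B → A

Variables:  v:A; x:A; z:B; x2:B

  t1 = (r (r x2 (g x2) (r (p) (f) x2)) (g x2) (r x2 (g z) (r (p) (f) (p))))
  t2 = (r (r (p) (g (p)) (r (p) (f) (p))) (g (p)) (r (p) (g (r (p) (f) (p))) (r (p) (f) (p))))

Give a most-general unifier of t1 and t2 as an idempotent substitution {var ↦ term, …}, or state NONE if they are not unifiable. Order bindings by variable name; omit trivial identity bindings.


{x2 ↦ (p), z ↦ (r (p) (f) (p))}


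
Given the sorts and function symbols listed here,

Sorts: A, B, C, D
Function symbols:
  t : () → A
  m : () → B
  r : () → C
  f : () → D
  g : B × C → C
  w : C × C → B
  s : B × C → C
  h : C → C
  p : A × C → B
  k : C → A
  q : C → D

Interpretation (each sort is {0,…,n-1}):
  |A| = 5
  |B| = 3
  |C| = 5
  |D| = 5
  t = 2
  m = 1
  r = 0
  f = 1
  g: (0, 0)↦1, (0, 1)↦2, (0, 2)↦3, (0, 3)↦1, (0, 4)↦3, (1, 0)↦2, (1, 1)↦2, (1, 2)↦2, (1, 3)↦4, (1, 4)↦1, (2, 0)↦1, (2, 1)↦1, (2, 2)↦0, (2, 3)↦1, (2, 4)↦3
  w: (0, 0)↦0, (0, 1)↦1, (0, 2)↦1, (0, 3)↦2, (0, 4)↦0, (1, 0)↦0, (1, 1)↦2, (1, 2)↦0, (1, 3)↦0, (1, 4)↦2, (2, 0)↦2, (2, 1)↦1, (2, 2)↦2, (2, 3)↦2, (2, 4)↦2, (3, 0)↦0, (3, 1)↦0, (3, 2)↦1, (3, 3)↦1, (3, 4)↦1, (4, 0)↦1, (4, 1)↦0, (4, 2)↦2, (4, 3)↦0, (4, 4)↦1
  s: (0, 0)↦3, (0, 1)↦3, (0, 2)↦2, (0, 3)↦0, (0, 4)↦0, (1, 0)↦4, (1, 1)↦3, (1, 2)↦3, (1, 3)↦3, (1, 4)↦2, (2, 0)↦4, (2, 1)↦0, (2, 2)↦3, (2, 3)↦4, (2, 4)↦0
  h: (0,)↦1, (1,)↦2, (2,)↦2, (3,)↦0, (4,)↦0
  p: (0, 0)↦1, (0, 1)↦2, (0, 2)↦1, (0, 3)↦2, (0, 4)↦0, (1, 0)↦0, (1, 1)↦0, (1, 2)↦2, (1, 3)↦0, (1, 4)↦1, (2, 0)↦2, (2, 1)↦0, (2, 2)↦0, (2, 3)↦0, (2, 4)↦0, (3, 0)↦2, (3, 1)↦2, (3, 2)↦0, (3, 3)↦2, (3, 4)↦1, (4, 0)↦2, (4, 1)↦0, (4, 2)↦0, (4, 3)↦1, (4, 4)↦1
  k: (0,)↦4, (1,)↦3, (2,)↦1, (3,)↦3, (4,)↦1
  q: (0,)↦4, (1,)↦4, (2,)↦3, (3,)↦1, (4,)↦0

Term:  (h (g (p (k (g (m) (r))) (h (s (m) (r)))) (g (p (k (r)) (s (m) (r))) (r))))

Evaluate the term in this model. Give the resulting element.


  m = 1
  r = 0
  (g (m) (r)) = g(1, 0) = 2
  (k (g (m) (r))) = k(2,) = 1
  m = 1
  r = 0
  (s (m) (r)) = s(1, 0) = 4
  (h (s (m) (r))) = h(4,) = 0
  (p (k (g (m) (r))) (h (s (m) (r)))) = p(1, 0) = 0
  r = 0
  (k (r)) = k(0,) = 4
  m = 1
  r = 0
  (s (m) (r)) = s(1, 0) = 4
  (p (k (r)) (s (m) (r))) = p(4, 4) = 1
  r = 0
  (g (p (k (r)) (s (m) (r))) (r)) = g(1, 0) = 2
  (g (p (k (g (m) (r))) (h (s (m) (r)))) (g (p (k (r)) (s (m) (r))) (r))) = g(0, 2) = 3
  (h (g (p (k (g (m) (r))) (h (s (m) (r)))) (g (p (k (r)) (s (m) (r))) (r)))) = h(3,) = 0

value = 0


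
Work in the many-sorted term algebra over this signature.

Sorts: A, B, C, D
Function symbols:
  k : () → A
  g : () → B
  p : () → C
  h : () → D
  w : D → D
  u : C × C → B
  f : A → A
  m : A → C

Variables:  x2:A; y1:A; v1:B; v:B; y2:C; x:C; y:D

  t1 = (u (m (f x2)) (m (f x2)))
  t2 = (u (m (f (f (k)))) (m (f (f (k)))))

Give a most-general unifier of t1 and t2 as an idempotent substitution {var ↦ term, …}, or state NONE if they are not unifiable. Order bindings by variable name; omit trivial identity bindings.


{x2 ↦ (f (k))}


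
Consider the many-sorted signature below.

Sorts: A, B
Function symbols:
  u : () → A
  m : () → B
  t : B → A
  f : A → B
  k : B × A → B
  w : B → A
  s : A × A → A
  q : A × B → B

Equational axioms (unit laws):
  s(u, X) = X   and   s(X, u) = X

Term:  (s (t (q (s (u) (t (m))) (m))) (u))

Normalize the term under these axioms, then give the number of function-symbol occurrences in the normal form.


size = 5

1. (s (t (q (s (u) (t (m))) (m))) (u))  →  (t (q (s (u) (t (m))) (m)))
2. (t (q (s (u) (t (m))) (m)))  →  (t (q (t (m)) (m)))
normal form: (t (q (t (m)) (m)))


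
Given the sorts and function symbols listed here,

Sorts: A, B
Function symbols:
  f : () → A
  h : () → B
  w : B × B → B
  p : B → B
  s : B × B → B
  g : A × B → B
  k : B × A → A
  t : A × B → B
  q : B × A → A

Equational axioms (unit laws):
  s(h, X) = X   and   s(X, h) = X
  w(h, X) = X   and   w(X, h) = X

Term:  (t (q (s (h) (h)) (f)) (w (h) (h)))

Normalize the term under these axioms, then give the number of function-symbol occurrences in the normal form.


size = 5

1. (t (q (s (h) (h)) (f)) (w (h) (h)))  →  (t (q (h) (f)) (w (h) (h)))
2. (t (q (h) (f)) (w (h) (h)))  →  (t (q (h) (f)) (h))
normal form: (t (q (h) (f)) (h))


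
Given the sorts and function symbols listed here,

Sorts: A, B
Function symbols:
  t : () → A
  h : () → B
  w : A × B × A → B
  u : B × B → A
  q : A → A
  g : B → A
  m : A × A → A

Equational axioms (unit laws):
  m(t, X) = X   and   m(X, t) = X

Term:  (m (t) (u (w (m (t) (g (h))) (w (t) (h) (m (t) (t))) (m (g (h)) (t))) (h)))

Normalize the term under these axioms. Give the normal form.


normal form = (u (w (g (h)) (w (t) (h) (t)) (g (h))) (h))

1. (m (t) (u (w (m (t) (g (h))) (w (t) (h) (m (t) (t))) (m (g (h)) (t))) (h)))  →  (u (w (m (t) (g (h))) (w (t) (h) (m (t) (t))) (m (g (h)) (t))) (h))
2. (u (w (m (t) (g (h))) (w (t) (h) (m (t) (t))) (m (g (h)) (t))) (h))  →  (u (w (g (h)) (w (t) (h) (m (t) (t))) (m (g (h)) (t))) (h))
3. (u (w (g (h)) (w (t) (h) (m (t) (t))) (m (g (h)) (t))) (h))  →  (u (w (g (h)) (w (t) (h) (t)) (m (g (h)) (t))) (h))
4. (u (w (g (h)) (w (t) (h) (t)) (m (g (h)) (t))) (h))  →  (u (w (g (h)) (w (t) (h) (t)) (g (h))) (h))


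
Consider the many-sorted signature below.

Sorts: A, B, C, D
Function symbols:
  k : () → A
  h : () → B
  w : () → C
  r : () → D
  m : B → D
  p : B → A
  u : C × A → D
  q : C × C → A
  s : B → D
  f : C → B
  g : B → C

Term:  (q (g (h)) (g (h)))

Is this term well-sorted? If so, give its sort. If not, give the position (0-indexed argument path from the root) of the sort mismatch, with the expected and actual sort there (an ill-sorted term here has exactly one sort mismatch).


well-sorted; sort = A

    (h) : B
  (g (h)) : C
    (h) : B
  (g (h)) : C
(q (g (h)) (g (h))) : A


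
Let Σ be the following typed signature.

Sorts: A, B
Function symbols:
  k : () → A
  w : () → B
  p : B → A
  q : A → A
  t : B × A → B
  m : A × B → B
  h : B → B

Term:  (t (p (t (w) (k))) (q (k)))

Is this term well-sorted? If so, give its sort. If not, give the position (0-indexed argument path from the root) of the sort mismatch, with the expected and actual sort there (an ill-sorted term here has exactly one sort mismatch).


ill-sorted at position [0]: expected B, got A

      (w) : B
      (k) : A
    (t (w) (k)) : B
  (p (t (w) (k))) : A
    (k) : A
  (q (k)) : A
(t (p (t (w) (k))) (q (k))) : ✗ arg 0 at [0] has sort A, expected B


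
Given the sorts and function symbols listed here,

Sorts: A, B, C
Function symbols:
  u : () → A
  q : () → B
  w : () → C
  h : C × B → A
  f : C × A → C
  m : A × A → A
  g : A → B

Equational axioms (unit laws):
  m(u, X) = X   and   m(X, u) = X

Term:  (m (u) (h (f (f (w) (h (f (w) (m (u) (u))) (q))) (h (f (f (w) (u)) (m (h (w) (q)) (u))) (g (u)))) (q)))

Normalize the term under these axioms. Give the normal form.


1. (m (u) (h (f (f (w) (h (f (w) (m (u) (u))) (q))) (h (f (f (w) (u)) (m (h (w) (q)) (u))) (g (u)))) (q)))  →  (h (f (f (w) (h (f (w) (m (u) (u))) (q))) (h (f (f (w) (u)) (m (h (w) (q)) (u))) (g (u)))) (q))
2. (h (f (f (w) (h (f (w) (m (u) (u))) (q))) (h (f (f (w) (u)) (m (h (w) (q)) (u))) (g (u)))) (q))  →  (h (f (f (w) (h (f (w) (u)) (q))) (h (f (f (w) (u)) (m (h (w) (q)) (u))) (g (u)))) (q))
3. (h (f (f (w) (h (f (w) (u)) (q))) (h (f (f (w) (u)) (m (h (w) (q)) (u))) (g (u)))) (q))  →  (h (f (f (w) (h (f (w) (u)) (q))) (h (f (f (w) (u)) (h (w) (q))) (g (u)))) (q))

normal form = (h (f (f (w) (h (f (w) (u)) (q))) (h (f (f (w) (u)) (h (w) (q))) (g (u)))) (q))


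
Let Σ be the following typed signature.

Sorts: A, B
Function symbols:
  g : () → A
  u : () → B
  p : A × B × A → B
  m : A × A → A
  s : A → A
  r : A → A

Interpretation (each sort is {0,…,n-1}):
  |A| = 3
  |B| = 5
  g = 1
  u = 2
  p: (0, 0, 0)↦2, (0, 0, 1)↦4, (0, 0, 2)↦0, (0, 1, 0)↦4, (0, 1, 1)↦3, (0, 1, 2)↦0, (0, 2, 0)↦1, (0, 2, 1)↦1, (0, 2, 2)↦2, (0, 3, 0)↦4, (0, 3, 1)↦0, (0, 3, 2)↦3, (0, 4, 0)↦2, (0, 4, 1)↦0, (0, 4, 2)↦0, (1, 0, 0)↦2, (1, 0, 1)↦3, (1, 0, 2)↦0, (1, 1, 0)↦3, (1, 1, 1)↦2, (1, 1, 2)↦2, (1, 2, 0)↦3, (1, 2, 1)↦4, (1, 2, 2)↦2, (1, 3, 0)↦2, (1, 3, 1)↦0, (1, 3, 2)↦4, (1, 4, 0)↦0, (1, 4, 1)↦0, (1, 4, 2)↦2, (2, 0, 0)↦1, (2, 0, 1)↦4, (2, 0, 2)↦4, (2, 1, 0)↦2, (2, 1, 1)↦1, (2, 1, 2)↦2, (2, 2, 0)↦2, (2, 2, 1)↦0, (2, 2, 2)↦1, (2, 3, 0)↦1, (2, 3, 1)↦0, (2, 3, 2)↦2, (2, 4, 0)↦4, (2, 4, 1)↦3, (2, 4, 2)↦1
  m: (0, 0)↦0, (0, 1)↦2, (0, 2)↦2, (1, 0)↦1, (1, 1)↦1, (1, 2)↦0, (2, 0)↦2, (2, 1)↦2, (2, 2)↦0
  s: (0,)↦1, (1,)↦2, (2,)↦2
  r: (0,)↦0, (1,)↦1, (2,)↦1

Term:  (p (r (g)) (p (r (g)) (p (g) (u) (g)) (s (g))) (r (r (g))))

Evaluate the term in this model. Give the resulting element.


  g = 1
  (r (g)) = r(1,) = 1
  g = 1
  (r (g)) = r(1,) = 1
  g = 1
  u = 2
  g = 1
  (p (g) (u) (g)) = p(1, 2, 1) = 4
  g = 1
  (s (g)) = s(1,) = 2
  (p (r (g)) (p (g) (u) (g)) (s (g))) = p(1, 4, 2) = 2
  g = 1
  (r (g)) = r(1,) = 1
  (r (r (g))) = r(1,) = 1
  (p (r (g)) (p (r (g)) (p (g) (u) (g)) (s (g))) (r (r (g)))) = p(1, 2, 1) = 4

value = 4


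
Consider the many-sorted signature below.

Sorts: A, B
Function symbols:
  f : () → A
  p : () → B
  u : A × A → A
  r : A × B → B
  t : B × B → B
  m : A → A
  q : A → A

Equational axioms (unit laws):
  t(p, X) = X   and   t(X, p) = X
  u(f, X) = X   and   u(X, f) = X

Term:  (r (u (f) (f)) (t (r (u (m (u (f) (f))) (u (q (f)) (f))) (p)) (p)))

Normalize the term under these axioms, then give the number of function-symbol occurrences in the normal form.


1. (r (u (f) (f)) (t (r (u (m (u (f) (f))) (u (q (f)) (f))) (p)) (p)))  →  (r (f) (t (r (u (m (u (f) (f))) (u (q (f)) (f))) (p)) (p)))
2. (r (f) (t (r (u (m (u (f) (f))) (u (q (f)) (f))) (p)) (p)))  →  (r (f) (r (u (m (u (f) (f))) (u (q (f)) (f))) (p)))
3. (r (f) (r (u (m (u (f) (f))) (u (q (f)) (f))) (p)))  →  (r (f) (r (u (m (f)) (u (q (f)) (f))) (p)))
4. (r (f) (r (u (m (f)) (u (q (f)) (f))) (p)))  →  (r (f) (r (u (m (f)) (q (f))) (p)))
normal form: (r (f) (r (u (m (f)) (q (f))) (p)))

size = 9


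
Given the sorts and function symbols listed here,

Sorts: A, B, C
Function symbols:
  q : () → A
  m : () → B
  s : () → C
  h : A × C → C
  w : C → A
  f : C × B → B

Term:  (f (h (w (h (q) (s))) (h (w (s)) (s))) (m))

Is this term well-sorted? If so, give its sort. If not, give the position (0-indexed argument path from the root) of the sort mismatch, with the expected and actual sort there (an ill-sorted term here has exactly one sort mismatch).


        (q) : A
        (s) : C
      (h (q) (s)) : C
    (w (h (q) (s))) : A
        (s) : C
      (w (s)) : A
      (s) : C
    (h (w (s)) (s)) : C
  (h (w (h (q) (s))) (h (w (s)) (s))) : C
  (m) : B
(f (h (w (h (q) (s))) (h (w (s)) (s))) (m)) : B

well-sorted; sort = B


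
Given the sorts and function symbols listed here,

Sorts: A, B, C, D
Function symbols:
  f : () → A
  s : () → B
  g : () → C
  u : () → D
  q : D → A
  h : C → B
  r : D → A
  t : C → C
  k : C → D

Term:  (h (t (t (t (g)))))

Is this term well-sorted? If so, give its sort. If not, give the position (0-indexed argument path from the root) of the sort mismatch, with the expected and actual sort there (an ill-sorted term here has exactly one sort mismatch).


        (g) : C
      (t (g)) : C
    (t (t (g))) : C
  (t (t (t (g)))) : C
(h (t (t (t (g))))) : B

well-sorted; sort = B


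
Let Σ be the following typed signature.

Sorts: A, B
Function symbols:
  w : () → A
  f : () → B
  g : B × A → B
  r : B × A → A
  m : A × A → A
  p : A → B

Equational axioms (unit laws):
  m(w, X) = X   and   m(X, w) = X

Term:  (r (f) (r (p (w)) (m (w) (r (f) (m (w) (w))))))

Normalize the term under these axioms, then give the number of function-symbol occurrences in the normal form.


1. (r (f) (r (p (w)) (m (w) (r (f) (m (w) (w))))))  →  (r (f) (r (p (w)) (r (f) (m (w) (w)))))
2. (r (f) (r (p (w)) (r (f) (m (w) (w)))))  →  (r (f) (r (p (w)) (r (f) (w))))
normal form: (r (f) (r (p (w)) (r (f) (w))))

size = 8


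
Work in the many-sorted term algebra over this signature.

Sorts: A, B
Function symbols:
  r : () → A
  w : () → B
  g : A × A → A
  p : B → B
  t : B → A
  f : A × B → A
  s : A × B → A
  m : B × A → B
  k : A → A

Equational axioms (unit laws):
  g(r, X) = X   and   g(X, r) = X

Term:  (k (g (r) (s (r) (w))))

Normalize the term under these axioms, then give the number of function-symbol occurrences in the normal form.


size = 4

1. (k (g (r) (s (r) (w))))  →  (k (s (r) (w)))
normal form: (k (s (r) (w)))


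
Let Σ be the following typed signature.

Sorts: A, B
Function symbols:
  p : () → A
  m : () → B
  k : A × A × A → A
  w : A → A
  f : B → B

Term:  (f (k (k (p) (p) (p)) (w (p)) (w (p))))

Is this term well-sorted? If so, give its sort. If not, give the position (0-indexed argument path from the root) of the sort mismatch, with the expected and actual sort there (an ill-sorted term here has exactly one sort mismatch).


ill-sorted at position [0]: expected B, got A

      (p) : A
      (p) : A
      (p) : A
    (k (p) (p) (p)) : A
      (p) : A
    (w (p)) : A
      (p) : A
    (w (p)) : A
  (k (k (p) (p) (p)) (w (p)) (w (p))) : A
(f (k (k (p) (p) (p)) (w (p)) (w (p)))) : ✗ arg 0 at [0] has sort A, expected B


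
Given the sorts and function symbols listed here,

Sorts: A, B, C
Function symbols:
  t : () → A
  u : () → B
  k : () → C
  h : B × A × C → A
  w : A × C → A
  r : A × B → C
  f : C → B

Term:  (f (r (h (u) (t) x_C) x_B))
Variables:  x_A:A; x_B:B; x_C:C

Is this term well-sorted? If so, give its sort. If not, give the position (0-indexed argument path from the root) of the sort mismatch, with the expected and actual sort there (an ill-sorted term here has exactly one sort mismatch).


well-sorted; sort = B

      (u) : B
      (t) : A
      x_C : C
    (h (u) (t) x_C) : A
    x_B : B
  (r (h (u) (t) x_C) x_B) : C
(f (r (h (u) (t) x_C) x_B)) : B


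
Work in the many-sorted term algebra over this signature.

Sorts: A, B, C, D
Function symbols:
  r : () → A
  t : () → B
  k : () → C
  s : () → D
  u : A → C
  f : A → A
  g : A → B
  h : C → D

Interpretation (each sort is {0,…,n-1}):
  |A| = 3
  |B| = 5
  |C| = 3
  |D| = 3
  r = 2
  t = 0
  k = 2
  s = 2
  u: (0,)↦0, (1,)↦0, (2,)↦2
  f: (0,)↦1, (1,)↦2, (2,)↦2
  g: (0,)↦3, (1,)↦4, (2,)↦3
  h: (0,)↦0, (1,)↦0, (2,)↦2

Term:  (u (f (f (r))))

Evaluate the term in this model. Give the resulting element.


value = 2

  r = 2
  (f (r)) = f(2,) = 2
  (f (f (r))) = f(2,) = 2
  (u (f (f (r)))) = u(2,) = 2


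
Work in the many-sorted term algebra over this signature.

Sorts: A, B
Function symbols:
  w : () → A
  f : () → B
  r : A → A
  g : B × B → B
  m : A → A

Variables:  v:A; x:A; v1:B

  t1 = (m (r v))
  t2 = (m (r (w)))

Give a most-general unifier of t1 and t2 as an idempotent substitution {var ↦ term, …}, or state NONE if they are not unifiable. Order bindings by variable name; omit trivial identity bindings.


{v ↦ (w)}


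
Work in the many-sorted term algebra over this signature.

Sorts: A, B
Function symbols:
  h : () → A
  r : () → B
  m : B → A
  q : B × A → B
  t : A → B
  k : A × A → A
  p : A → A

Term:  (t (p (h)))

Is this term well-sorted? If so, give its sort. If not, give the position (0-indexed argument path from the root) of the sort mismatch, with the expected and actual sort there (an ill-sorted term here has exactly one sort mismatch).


    (h) : A
  (p (h)) : A
(t (p (h))) : B

well-sorted; sort = B


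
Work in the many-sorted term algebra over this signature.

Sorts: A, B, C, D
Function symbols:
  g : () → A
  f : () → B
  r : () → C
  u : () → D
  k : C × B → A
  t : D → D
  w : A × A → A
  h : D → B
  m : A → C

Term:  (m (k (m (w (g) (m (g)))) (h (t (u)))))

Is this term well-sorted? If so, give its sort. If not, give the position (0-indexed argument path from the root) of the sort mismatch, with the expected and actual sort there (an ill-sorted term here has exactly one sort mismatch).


ill-sorted at position [0, 0, 0, 1]: expected A, got C

        (g) : A
          (g) : A
        (m (g)) : C
      (w (g) (m (g))) : ✗ arg 1 at [0, 0, 0, 1] has sort C, expected A
        (u) : D
      (t (u)) : D
    (h (t (u))) : B


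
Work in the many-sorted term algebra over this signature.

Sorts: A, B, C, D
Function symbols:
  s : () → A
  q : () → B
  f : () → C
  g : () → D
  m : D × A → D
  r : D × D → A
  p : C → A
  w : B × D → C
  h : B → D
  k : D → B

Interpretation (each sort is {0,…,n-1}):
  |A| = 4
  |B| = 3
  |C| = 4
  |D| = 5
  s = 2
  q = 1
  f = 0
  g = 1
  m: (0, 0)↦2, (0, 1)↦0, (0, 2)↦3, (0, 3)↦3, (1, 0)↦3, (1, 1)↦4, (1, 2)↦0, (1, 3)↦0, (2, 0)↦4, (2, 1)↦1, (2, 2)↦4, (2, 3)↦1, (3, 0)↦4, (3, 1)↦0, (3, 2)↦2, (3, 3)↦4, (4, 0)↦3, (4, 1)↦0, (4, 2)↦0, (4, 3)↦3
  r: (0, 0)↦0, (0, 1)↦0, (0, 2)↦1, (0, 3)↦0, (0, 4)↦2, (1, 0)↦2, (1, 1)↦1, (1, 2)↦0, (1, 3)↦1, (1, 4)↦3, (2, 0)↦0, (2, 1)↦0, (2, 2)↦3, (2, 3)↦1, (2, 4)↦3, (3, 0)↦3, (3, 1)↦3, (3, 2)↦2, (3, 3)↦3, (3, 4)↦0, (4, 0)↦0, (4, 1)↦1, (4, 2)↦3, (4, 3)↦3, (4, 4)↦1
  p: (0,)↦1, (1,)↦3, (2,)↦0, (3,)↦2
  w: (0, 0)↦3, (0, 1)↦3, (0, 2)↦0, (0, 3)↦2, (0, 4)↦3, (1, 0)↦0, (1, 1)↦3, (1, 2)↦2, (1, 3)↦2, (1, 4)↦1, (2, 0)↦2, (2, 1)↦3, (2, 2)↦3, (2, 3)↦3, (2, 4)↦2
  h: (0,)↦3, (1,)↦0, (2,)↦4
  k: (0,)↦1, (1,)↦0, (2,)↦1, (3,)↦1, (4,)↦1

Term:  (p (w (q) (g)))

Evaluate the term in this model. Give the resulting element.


  q = 1
  g = 1
  (w (q) (g)) = w(1, 1) = 3
  (p (w (q) (g))) = p(3,) = 2

value = 2


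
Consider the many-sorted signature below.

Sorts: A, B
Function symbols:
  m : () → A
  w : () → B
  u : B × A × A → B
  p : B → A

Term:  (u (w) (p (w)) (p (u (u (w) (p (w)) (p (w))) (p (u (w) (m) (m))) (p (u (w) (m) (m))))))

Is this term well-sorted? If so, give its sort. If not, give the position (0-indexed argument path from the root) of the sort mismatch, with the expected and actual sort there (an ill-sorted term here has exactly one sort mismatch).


well-sorted; sort = B

  (w) : B
    (w) : B
  (p (w)) : A
        (w) : B
          (w) : B
        (p (w)) : A
          (w) : B
        (p (w)) : A
      (u (w) (p (w)) (p (w))) : B
          (w) : B
          (m) : A
          (m) : A
        (u (w) (m) (m)) : B
      (p (u (w) (m) (m))) : A
          (w) : B
          (m) : A
          (m) : A
        (u (w) (m) (m)) : B
      (p (u (w) (m) (m))) : A
    (u (u (w) (p (w)) (p (w))) (p (u (w) (m) (m))) (p (u (w) (m) (m)))) : B
  (p (u (u (w) (p (w)) (p (w))) (p (u (w) (m) (m))) (p (u (w) (m) (m))))) : A
(u (w) (p (w)) (p (u (u (w) (p (w)) (p (w))) (p (u (w) (m) (m))) (p (u (w) (m) (m)))))) : B


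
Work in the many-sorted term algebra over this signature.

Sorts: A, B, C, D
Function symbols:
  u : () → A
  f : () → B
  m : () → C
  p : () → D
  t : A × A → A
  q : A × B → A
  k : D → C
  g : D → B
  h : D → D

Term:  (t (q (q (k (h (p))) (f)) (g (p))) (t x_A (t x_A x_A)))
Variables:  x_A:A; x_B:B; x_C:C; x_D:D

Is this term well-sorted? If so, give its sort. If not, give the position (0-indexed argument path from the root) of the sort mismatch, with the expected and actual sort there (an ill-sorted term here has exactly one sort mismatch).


ill-sorted at position [0, 0, 0]: expected A, got C

          (p) : D
        (h (p)) : D
      (k (h (p))) : C
      (f) : B
    (q (k (h (p))) (f)) : ✗ arg 0 at [0, 0, 0] has sort C, expected A
      (p) : D
    (g (p)) : B
    x_A : A
      x_A : A
      x_A : A
    (t x_A x_A) : A
  (t x_A (t x_A x_A)) : A


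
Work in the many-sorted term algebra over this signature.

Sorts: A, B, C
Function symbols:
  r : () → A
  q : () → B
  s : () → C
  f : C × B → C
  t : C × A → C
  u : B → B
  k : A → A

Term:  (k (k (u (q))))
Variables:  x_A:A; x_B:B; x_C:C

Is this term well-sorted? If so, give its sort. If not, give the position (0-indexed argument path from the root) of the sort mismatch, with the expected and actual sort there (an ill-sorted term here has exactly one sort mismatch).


ill-sorted at position [0, 0]: expected A, got B

      (q) : B
    (u (q)) : B
  (k (u (q))) : ✗ arg 0 at [0, 0] has sort B, expected A


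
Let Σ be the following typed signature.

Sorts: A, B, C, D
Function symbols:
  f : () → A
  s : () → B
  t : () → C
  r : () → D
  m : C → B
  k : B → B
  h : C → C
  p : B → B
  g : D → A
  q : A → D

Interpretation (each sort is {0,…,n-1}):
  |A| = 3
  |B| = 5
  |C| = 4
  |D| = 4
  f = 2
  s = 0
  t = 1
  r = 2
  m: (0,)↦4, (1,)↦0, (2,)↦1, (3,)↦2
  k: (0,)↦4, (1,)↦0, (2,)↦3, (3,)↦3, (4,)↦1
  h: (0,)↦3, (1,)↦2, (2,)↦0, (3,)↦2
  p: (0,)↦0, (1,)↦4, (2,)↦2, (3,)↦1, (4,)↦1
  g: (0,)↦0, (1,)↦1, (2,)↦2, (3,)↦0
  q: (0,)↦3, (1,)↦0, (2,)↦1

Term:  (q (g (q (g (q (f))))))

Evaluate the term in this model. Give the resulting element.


value = 3

  f = 2
  (q (f)) = q(2,) = 1
  (g (q (f))) = g(1,) = 1
  (q (g (q (f)))) = q(1,) = 0
  (g (q (g (q (f))))) = g(0,) = 0
  (q (g (q (g (q (f)))))) = q(0,) = 3


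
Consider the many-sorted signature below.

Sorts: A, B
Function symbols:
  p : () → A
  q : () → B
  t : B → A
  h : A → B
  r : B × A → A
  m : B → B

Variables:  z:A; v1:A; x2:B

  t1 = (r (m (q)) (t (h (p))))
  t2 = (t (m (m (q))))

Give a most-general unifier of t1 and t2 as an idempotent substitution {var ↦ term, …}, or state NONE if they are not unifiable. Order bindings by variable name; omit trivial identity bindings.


head clash or occurs-check failure — not unifiable

NONE (not unifiable)


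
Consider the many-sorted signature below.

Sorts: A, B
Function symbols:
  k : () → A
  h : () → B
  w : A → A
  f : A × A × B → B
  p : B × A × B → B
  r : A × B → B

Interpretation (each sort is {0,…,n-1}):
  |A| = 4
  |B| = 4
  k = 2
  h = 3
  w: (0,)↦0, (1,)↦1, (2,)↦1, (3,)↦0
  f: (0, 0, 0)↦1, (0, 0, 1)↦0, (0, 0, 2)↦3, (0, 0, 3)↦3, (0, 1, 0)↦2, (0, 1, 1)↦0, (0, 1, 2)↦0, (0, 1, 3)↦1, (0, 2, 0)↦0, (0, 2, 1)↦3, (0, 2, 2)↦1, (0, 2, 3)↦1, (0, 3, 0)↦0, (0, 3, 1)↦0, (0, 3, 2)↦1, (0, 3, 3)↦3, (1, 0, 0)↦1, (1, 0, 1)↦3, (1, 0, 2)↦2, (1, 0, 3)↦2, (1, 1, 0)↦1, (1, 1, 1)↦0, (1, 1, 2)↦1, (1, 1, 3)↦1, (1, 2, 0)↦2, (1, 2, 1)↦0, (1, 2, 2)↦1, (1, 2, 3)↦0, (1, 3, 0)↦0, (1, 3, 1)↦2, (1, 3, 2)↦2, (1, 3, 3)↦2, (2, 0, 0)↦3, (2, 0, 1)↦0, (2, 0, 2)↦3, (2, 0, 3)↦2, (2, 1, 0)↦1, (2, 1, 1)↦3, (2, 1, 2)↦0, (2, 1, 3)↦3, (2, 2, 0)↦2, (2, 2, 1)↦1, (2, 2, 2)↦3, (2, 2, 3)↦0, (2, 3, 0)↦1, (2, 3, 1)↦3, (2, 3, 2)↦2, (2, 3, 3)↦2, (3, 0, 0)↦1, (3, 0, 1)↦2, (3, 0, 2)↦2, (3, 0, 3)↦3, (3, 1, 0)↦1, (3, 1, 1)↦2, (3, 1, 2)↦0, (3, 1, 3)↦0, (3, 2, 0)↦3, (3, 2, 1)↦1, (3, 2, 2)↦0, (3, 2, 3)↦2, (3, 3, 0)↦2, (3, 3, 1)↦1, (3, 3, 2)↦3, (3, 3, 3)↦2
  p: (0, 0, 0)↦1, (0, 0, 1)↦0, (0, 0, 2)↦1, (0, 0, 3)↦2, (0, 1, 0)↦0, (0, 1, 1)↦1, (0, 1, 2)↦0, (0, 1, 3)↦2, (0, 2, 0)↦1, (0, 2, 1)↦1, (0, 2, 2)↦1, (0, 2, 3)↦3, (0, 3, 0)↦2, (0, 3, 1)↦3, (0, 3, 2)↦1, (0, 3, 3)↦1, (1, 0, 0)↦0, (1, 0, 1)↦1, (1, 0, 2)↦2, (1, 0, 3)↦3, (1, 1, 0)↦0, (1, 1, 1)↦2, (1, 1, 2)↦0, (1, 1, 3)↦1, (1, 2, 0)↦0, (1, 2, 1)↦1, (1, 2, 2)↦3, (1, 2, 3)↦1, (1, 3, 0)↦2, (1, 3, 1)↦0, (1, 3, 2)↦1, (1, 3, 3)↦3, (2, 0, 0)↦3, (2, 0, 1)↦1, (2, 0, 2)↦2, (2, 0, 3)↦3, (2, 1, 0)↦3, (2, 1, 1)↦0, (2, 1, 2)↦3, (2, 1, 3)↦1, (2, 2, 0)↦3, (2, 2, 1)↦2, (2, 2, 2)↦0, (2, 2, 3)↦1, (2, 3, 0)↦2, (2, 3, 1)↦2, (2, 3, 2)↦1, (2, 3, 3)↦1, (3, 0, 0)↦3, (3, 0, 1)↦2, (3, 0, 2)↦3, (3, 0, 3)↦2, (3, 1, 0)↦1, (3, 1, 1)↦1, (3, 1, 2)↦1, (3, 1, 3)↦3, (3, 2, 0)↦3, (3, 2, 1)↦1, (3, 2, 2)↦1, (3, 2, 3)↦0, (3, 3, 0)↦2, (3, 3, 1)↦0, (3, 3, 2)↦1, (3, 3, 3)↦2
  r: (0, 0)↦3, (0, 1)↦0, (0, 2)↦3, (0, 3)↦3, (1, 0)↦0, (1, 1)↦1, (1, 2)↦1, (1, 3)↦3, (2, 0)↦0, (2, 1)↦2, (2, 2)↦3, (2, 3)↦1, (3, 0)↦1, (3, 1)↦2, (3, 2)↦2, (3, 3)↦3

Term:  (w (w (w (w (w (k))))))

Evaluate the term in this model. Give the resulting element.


value = 1

  k = 2
  (w (k)) = w(2,) = 1
  (w (w (k))) = w(1,) = 1
  (w (w (w (k)))) = w(1,) = 1
  (w (w (w (w (k))))) = w(1,) = 1
  (w (w (w (w (w (k)))))) = w(1,) = 1


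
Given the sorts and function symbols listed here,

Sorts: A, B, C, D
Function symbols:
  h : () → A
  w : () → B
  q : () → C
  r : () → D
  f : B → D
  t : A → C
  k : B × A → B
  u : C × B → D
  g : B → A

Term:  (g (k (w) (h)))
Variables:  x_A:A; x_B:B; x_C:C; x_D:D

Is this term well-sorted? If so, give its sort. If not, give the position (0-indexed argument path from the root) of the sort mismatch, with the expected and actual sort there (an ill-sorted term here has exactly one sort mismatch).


well-sorted; sort = A

    (w) : B
    (h) : A
  (k (w) (h)) : B
(g (k (w) (h))) : A


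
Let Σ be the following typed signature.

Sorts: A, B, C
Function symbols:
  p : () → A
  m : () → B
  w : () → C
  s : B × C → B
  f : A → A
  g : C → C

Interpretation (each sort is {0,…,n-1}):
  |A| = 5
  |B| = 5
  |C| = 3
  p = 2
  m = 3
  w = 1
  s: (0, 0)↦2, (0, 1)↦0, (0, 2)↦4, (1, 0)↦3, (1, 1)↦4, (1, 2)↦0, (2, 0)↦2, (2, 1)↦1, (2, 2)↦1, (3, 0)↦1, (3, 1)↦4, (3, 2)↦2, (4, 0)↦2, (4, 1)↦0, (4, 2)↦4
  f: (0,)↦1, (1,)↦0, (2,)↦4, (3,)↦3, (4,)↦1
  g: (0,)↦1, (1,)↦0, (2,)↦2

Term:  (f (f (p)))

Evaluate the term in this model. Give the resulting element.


  p = 2
  (f (p)) = f(2,) = 4
  (f (f (p))) = f(4,) = 1

value = 1


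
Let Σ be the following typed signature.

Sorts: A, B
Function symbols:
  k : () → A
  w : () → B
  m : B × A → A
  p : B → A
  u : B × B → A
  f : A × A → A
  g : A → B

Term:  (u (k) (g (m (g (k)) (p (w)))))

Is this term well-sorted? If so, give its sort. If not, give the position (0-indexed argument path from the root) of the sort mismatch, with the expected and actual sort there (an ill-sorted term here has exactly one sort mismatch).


ill-sorted at position [0]: expected B, got A

  (k) : A
        (k) : A
      (g (k)) : B
        (w) : B
      (p (w)) : A
    (m (g (k)) (p (w))) : A
  (g (m (g (k)) (p (w)))) : B
(u (k) (g (m (g (k)) (p (w))))) : ✗ arg 0 at [0] has sort A, expected B


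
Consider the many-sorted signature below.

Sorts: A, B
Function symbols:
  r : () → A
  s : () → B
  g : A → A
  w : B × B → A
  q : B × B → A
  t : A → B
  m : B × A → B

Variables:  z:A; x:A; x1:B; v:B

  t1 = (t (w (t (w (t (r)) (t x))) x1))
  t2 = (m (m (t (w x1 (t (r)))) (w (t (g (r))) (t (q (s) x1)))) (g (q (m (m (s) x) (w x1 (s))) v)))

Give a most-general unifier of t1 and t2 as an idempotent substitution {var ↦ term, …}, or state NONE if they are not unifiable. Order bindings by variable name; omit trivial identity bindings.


head clash or occurs-check failure — not unifiable

NONE (not unifiable)


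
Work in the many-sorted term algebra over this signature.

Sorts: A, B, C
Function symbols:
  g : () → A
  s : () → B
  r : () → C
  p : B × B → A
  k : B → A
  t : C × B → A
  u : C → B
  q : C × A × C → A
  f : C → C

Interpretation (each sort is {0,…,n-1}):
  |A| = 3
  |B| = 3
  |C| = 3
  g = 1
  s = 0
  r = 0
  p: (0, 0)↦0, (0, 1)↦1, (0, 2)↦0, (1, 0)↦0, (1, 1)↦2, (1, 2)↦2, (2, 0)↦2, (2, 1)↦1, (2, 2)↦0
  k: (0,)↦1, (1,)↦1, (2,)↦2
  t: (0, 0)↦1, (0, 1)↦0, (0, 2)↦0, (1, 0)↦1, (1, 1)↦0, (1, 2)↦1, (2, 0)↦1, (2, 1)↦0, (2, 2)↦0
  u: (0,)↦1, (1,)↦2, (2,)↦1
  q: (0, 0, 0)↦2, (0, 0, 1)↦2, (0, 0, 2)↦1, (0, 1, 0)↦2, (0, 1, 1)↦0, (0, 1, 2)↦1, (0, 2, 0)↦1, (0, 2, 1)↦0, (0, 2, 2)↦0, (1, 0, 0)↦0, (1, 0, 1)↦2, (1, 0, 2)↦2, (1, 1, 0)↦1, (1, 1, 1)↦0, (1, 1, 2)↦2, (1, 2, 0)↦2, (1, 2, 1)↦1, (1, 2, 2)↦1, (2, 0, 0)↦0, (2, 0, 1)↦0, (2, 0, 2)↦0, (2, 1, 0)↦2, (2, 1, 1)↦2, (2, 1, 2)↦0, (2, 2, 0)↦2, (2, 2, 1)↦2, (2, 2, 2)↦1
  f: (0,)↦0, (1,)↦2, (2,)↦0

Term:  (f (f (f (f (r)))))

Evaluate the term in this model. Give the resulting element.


value = 0

  r = 0
  (f (r)) = f(0,) = 0
  (f (f (r))) = f(0,) = 0
  (f (f (f (r)))) = f(0,) = 0
  (f (f (f (f (r))))) = f(0,) = 0


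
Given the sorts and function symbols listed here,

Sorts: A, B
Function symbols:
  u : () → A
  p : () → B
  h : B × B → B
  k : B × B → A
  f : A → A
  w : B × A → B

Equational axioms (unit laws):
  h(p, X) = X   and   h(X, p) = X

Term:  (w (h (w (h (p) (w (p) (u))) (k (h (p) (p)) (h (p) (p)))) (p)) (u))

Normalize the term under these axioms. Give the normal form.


1. (w (h (w (h (p) (w (p) (u))) (k (h (p) (p)) (h (p) (p)))) (p)) (u))  →  (w (w (h (p) (w (p) (u))) (k (h (p) (p)) (h (p) (p)))) (u))
2. (w (w (h (p) (w (p) (u))) (k (h (p) (p)) (h (p) (p)))) (u))  →  (w (w (w (p) (u)) (k (h (p) (p)) (h (p) (p)))) (u))
3. (w (w (w (p) (u)) (k (h (p) (p)) (h (p) (p)))) (u))  →  (w (w (w (p) (u)) (k (p) (h (p) (p)))) (u))
4. (w (w (w (p) (u)) (k (p) (h (p) (p)))) (u))  →  (w (w (w (p) (u)) (k (p) (p))) (u))

normal form = (w (w (w (p) (u)) (k (p) (p))) (u))


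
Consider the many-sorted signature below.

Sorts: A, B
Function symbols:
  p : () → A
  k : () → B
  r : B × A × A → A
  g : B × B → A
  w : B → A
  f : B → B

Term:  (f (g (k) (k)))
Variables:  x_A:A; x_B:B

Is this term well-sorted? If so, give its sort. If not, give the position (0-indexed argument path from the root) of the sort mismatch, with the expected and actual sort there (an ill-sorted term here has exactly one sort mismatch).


ill-sorted at position [0]: expected B, got A

    (k) : B
    (k) : B
  (g (k) (k)) : A
(f (g (k) (k))) : ✗ arg 0 at [0] has sort A, expected B


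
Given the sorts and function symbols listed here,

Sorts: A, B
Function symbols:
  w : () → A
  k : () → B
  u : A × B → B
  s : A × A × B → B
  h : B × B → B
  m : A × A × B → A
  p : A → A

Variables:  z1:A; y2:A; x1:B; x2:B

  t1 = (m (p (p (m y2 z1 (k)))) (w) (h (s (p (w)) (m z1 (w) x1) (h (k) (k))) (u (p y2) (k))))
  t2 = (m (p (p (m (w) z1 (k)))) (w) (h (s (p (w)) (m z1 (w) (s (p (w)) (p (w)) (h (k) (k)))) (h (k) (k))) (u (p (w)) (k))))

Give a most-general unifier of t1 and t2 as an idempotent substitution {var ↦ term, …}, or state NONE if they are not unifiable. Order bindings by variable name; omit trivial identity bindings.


{x1 ↦ (s (p (w)) (p (w)) (h (k) (k))), y2 ↦ (w)}


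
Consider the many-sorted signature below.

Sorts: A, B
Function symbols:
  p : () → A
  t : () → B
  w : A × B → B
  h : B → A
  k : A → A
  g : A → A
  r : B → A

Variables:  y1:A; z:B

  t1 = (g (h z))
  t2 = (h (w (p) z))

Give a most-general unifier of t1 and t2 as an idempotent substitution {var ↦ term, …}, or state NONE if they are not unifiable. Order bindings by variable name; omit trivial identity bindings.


NONE (not unifiable)

head clash or occurs-check failure — not unifiable


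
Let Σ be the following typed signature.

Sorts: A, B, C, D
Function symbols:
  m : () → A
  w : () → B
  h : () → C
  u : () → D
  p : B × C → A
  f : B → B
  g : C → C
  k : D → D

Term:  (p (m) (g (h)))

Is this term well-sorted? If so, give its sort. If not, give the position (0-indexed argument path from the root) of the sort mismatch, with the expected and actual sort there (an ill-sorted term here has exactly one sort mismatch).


ill-sorted at position [0]: expected B, got A

  (m) : A
    (h) : C
  (g (h)) : C
(p (m) (g (h))) : ✗ arg 0 at [0] has sort A, expected B


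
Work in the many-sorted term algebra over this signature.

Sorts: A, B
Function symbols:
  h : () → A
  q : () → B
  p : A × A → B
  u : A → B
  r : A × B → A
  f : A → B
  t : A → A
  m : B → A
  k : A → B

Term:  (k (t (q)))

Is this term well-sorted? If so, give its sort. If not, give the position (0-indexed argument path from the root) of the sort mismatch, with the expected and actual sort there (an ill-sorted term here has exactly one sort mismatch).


    (q) : B
  (t (q)) : ✗ arg 0 at [0, 0] has sort B, expected A

ill-sorted at position [0, 0]: expected A, got B


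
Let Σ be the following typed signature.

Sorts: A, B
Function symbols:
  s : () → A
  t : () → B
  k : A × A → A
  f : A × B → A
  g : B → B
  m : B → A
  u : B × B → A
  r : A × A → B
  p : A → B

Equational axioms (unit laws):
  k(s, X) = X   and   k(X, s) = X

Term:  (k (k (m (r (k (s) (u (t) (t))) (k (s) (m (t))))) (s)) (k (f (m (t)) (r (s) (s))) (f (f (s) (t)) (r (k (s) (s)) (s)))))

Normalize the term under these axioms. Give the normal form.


normal form = (k (m (r (u (t) (t)) (m (t)))) (k (f (m (t)) (r (s) (s))) (f (f (s) (t)) (r (s) (s)))))

1. (k (k (m (r (k (s) (u (t) (t))) (k (s) (m (t))))) (s)) (k (f (m (t)) (r (s) (s))) (f (f (s) (t)) (r (k (s) (s)) (s)))))  →  (k (m (r (k (s) (u (t) (t))) (k (s) (m (t))))) (k (f (m (t)) (r (s) (s))) (f (f (s) (t)) (r (k (s) (s)) (s)))))
2. (k (m (r (k (s) (u (t) (t))) (k (s) (m (t))))) (k (f (m (t)) (r (s) (s))) (f (f (s) (t)) (r (k (s) (s)) (s)))))  →  (k (m (r (u (t) (t)) (k (s) (m (t))))) (k (f (m (t)) (r (s) (s))) (f (f (s) (t)) (r (k (s) (s)) (s)))))
3. (k (m (r (u (t) (t)) (k (s) (m (t))))) (k (f (m (t)) (r (s) (s))) (f (f (s) (t)) (r (k (s) (s)) (s)))))  →  (k (m (r (u (t) (t)) (m (t)))) (k (f (m (t)) (r (s) (s))) (f (f (s) (t)) (r (k (s) (s)) (s)))))
4. (k (m (r (u (t) (t)) (m (t)))) (k (f (m (t)) (r (s) (s))) (f (f (s) (t)) (r (k (s) (s)) (s)))))  →  (k (m (r (u (t) (t)) (m (t)))) (k (f (m (t)) (r (s) (s))) (f (f (s) (t)) (r (s) (s)))))


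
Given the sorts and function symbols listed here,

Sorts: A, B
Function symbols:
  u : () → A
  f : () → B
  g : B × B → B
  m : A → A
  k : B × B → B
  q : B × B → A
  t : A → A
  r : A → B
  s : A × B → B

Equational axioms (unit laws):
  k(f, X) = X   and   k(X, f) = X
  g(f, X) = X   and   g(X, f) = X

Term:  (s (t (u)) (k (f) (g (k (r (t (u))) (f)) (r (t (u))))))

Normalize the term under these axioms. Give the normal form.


1. (s (t (u)) (k (f) (g (k (r (t (u))) (f)) (r (t (u))))))  →  (s (t (u)) (g (k (r (t (u))) (f)) (r (t (u)))))
2. (s (t (u)) (g (k (r (t (u))) (f)) (r (t (u)))))  →  (s (t (u)) (g (r (t (u))) (r (t (u)))))

normal form = (s (t (u)) (g (r (t (u))) (r (t (u)))))


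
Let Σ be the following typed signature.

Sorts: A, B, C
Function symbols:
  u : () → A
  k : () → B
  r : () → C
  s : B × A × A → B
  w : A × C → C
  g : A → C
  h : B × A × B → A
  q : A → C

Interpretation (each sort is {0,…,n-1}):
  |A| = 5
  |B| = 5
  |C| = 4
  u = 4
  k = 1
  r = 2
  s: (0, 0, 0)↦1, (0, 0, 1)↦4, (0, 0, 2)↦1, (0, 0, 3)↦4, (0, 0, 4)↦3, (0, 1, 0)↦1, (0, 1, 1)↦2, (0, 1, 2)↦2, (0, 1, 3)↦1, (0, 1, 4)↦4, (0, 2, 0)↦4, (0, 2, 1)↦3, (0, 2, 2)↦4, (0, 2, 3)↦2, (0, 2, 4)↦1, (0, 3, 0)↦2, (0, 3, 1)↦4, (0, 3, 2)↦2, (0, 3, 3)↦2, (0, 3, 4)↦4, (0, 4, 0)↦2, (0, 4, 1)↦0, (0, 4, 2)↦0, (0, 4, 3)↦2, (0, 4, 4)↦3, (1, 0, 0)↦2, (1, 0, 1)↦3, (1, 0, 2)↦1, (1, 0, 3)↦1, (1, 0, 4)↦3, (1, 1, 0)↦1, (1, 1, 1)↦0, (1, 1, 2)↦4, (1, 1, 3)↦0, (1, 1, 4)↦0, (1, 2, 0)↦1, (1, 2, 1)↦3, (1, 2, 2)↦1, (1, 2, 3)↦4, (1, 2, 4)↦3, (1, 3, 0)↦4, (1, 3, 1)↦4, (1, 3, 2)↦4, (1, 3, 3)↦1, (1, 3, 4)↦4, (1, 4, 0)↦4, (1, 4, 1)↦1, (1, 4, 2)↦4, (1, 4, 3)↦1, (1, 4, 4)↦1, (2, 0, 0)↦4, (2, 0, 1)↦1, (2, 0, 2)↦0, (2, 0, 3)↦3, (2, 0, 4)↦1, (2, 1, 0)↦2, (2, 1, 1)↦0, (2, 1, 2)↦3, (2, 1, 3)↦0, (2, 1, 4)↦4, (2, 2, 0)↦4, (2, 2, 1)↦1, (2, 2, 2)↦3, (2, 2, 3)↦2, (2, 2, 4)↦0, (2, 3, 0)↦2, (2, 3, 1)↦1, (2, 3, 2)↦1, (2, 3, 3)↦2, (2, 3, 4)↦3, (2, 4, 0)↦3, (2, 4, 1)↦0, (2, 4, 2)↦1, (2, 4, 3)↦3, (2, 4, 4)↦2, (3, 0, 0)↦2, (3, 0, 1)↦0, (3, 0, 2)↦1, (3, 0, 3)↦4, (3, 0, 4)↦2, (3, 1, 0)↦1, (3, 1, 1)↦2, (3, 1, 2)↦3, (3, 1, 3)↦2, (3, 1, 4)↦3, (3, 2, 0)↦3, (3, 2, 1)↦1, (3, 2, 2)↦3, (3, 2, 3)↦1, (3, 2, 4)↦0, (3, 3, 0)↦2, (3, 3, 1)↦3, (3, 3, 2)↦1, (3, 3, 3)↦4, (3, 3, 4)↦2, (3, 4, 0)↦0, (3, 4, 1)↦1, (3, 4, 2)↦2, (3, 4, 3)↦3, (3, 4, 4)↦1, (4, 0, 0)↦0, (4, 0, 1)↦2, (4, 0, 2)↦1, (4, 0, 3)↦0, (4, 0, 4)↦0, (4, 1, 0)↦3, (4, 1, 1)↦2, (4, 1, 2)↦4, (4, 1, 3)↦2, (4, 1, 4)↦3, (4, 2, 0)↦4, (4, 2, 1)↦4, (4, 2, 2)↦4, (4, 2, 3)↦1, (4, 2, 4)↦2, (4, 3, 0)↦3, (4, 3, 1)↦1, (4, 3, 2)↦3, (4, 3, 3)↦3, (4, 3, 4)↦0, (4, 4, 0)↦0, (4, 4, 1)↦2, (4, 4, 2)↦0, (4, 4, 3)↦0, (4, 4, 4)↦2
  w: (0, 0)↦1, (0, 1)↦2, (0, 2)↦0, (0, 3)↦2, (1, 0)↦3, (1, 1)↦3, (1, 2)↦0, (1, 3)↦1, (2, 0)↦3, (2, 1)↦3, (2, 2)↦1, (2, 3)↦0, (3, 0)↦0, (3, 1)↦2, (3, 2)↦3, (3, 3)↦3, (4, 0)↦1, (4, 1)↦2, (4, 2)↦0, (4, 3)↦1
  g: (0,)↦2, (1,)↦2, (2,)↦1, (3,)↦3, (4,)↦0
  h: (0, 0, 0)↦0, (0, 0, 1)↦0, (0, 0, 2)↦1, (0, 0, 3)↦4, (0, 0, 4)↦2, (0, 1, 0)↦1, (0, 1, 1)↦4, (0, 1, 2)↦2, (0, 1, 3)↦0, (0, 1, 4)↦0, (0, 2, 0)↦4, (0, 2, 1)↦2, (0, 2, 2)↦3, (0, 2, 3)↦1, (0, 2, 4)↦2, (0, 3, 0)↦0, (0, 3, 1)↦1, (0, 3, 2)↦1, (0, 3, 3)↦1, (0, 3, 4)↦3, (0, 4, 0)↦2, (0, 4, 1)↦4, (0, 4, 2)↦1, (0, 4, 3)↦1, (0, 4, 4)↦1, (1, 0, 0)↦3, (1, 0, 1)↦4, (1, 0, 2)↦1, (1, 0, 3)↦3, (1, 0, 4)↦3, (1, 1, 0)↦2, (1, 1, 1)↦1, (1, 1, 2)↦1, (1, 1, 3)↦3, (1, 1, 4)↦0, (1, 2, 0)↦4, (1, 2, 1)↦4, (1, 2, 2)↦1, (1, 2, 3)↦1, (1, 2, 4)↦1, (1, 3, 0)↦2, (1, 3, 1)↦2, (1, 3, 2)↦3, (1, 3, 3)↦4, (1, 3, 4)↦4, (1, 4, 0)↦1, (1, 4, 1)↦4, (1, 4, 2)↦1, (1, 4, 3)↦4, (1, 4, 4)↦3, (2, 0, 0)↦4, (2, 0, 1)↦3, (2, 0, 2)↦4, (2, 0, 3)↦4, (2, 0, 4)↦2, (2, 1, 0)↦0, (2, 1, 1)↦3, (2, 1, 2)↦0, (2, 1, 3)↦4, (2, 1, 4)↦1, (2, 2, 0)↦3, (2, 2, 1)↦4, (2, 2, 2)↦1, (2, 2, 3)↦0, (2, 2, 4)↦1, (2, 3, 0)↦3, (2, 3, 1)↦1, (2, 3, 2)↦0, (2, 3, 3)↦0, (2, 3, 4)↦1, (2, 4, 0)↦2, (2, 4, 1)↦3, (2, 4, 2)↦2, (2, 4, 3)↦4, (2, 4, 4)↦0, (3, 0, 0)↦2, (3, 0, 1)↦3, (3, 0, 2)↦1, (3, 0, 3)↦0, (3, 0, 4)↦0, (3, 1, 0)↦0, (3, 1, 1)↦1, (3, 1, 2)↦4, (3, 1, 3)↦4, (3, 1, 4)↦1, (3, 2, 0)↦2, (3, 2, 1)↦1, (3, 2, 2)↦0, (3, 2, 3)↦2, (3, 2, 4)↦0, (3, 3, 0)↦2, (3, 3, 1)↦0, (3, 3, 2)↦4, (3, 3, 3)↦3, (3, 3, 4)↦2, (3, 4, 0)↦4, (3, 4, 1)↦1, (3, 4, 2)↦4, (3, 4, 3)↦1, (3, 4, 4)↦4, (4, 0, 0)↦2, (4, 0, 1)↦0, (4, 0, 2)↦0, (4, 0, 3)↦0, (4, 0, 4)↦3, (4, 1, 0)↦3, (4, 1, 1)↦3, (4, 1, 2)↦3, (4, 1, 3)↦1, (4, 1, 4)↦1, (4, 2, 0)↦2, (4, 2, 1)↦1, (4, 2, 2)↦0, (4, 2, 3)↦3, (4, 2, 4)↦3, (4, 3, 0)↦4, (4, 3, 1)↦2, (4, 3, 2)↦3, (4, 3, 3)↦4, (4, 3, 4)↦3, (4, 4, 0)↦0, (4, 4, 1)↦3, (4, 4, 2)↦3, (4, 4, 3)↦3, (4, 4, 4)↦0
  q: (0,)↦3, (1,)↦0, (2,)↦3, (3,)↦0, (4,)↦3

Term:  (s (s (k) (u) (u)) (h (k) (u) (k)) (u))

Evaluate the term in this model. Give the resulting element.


  k = 1
  u = 4
  u = 4
  (s (k) (u) (u)) = s(1, 4, 4) = 1
  k = 1
  u = 4
  k = 1
  (h (k) (u) (k)) = h(1, 4, 1) = 4
  u = 4
  (s (s (k) (u) (u)) (h (k) (u) (k)) (u)) = s(1, 4, 4) = 1

value = 1
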